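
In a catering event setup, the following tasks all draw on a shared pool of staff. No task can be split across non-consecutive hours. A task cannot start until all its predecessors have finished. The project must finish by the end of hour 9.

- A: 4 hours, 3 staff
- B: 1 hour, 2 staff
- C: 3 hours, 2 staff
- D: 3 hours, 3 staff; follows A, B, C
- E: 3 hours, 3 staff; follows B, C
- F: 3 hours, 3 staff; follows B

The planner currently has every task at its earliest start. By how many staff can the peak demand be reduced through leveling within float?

3

Early-start peak: h1:7  h2:8  h3:8  h4:9  h5:6  h6:6  h7:3  h8:0  h9:0 ⇒ 9.
Leveled (A@2, B@1, C@1, D@6, E@4, F@7): h1:4  h2:5  h3:5  h4:6  h5:6  h6:6  h7:6  h8:6  h9:3 ⇒ 6.
Reduction 9 − 6 = 3.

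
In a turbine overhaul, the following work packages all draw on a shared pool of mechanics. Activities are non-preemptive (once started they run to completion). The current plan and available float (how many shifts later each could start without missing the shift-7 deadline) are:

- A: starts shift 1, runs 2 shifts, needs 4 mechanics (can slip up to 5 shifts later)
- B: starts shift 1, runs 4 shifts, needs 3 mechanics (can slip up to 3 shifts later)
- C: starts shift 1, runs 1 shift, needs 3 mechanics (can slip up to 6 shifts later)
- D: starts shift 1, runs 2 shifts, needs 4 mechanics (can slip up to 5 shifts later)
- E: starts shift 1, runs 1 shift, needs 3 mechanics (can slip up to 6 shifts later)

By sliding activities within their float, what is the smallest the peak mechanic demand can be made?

Early-start (A@1, B@1, C@1, D@1, E@1) gives peak 17: s1:17  s2:11  s3:3  s4:3  s5:0  s6:0  s7:0.
Shift C→3, D→4, E→5.
Schedule A@1, B@1, C@3, D@4, E@5: s1:7  s2:7  s3:6  s4:7  s5:7  s6:0  s7:0 — peak 7.

7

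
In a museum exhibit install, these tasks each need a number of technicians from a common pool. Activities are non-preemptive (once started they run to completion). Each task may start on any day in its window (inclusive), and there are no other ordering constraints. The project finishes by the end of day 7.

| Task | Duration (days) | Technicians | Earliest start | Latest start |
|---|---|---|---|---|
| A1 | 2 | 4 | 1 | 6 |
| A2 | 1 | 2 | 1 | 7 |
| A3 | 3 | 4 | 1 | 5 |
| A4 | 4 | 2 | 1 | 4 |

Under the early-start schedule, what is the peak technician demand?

Early-start schedule: A1@1, A2@1, A3@1, A4@1.
Load per day: day 1: 12, day 2: 10, day 3: 6, day 4: 2, day 5: 0, day 6: 0, day 7: 0.
Peak is 12.

12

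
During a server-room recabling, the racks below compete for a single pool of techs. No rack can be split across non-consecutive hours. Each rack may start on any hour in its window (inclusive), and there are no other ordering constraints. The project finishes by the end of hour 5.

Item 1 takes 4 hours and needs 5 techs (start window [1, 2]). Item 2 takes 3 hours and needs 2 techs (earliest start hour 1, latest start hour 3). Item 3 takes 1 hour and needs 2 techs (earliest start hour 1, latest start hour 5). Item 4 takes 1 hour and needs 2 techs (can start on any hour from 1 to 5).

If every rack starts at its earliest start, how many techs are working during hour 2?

At early start, hour 2 has: Item 1, Item 2.
Demand: 5 + 2 = 7.

7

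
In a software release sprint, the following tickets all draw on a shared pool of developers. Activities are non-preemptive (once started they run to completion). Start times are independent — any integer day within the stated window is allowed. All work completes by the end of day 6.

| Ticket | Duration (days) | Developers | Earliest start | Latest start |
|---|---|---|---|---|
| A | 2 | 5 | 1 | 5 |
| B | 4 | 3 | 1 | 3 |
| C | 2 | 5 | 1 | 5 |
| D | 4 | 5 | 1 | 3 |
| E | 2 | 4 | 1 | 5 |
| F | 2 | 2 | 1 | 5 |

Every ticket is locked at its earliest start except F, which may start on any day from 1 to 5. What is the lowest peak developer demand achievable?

F@1: d1:24  d2:24  d3:8  d4:8  d5:0  d6:0 → peak 24
F@2: d1:22  d2:24  d3:10  d4:8  d5:0  d6:0 → peak 24
F@3: d1:22  d2:22  d3:10  d4:10  d5:0  d6:0 → peak 22
F@4: d1:22  d2:22  d3:8  d4:10  d5:2  d6:0 → peak 22
F@5: d1:22  d2:22  d3:8  d4:8  d5:2  d6:2 → peak 22
Best is F@3, peak 22.

22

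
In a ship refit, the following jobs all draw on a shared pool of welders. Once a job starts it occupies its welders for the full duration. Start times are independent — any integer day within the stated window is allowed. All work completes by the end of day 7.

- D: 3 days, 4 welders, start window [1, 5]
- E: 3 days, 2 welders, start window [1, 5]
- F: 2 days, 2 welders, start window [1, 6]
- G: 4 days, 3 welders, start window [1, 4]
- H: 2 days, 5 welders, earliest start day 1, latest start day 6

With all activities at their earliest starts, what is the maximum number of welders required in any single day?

Early-start schedule: D@1, E@1, F@1, G@1, H@1.
Load per day: day 1: 16, day 2: 16, day 3: 9, day 4: 3, day 5: 0, day 6: 0, day 7: 0.
Peak is 16.

16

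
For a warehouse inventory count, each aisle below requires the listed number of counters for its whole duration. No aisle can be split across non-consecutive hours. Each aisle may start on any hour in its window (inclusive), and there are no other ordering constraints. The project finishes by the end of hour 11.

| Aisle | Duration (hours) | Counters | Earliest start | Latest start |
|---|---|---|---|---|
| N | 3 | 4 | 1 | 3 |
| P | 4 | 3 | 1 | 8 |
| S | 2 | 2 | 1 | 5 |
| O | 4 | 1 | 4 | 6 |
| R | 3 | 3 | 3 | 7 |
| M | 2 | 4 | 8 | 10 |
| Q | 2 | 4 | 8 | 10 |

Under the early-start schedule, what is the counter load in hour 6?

1

At early start, hour 6 has: O.
Demand: 1 = 1.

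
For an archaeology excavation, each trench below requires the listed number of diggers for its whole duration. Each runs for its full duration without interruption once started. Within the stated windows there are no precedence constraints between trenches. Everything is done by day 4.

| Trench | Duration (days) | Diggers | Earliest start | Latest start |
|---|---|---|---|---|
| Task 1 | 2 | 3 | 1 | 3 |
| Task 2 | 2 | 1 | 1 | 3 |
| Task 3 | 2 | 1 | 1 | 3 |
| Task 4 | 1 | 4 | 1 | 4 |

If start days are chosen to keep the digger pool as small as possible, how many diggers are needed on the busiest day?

Early-start (Task 1@1, Task 2@1, Task 3@1, Task 4@1) gives peak 9: d1:9  d2:5  d3:0  d4:0.
Shift Task 4→3.
Schedule Task 1@1, Task 2@1, Task 3@1, Task 4@3: d1:5  d2:5  d3:4  d4:0 — peak 5.

5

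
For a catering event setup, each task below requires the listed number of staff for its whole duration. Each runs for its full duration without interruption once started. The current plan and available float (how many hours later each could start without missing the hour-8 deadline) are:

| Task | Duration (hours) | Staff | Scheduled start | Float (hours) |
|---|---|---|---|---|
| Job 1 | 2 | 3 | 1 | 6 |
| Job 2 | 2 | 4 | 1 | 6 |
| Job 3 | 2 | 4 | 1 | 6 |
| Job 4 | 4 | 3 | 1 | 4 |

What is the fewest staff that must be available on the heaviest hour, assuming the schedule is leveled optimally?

Early-start (Job 1@1, Job 2@1, Job 3@1, Job 4@1) gives peak 14: h1:14  h2:14  h3:3  h4:3  h5:0  h6:0  h7:0  h8:0.
Shift Job 2→5, Job 3→7.
Schedule Job 1@1, Job 2@5, Job 3@7, Job 4@1: h1:6  h2:6  h3:3  h4:3  h5:4  h6:4  h7:4  h8:4 — peak 6.

6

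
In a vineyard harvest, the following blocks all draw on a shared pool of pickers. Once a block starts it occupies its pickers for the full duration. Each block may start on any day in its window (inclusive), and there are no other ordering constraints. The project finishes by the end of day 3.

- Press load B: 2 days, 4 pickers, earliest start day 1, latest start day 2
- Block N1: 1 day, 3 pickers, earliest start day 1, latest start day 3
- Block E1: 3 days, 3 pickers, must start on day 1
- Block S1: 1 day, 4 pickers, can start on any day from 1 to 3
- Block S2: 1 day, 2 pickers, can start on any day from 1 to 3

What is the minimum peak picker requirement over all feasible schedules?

10

Early-start (Press load B@1, Block N1@1, Block E1@1, Block S1@1, Block S2@1) gives peak 16: d1:16  d2:7  d3:3.
Shift Block S1→3, Block S2→2.
Schedule Press load B@1, Block N1@1, Block E1@1, Block S1@3, Block S2@2: d1:10  d2:9  d3:7 — peak 10.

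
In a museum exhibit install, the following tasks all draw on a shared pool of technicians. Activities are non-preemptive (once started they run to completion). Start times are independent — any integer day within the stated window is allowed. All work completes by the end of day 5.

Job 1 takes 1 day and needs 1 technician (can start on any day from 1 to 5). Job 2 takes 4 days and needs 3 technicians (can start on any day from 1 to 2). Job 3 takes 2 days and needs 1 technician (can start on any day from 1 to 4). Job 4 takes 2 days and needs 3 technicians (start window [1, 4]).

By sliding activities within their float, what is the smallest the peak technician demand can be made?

Early-start (Job 1@1, Job 2@1, Job 3@1, Job 4@1) gives peak 8: d1:8  d2:7  d3:3  d4:3  d5:0.
Shift Job 4→3.
Schedule Job 1@1, Job 2@1, Job 3@1, Job 4@3: d1:5  d2:4  d3:6  d4:6  d5:0 — peak 6.

6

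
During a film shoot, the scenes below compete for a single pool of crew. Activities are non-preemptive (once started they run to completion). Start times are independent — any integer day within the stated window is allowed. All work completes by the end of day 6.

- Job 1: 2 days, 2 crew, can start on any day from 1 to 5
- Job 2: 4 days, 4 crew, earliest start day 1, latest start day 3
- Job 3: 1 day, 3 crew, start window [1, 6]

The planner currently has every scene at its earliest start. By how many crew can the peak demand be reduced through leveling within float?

Early-start peak: d1:9  d2:6  d3:4  d4:4  d5:0  d6:0 ⇒ 9.
Leveled (Job 1@1, Job 2@3, Job 3@1): d1:5  d2:2  d3:4  d4:4  d5:4  d6:4 ⇒ 5.
Reduction 9 − 5 = 4.

4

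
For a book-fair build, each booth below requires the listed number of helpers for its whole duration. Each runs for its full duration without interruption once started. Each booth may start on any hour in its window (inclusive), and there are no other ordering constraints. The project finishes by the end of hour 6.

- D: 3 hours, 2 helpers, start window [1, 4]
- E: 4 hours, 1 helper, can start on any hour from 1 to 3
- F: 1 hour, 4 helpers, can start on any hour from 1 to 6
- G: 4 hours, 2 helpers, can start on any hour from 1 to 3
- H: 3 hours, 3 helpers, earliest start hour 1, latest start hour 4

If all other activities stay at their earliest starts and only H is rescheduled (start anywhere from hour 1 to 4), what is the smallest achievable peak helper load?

9

H@1: h1:12  h2:8  h3:8  h4:3  h5:0  h6:0 → peak 12
H@2: h1:9  h2:8  h3:8  h4:6  h5:0  h6:0 → peak 9
H@3: h1:9  h2:5  h3:8  h4:6  h5:3  h6:0 → peak 9
H@4: h1:9  h2:5  h3:5  h4:6  h5:3  h6:3 → peak 9
Best is H@2, peak 9.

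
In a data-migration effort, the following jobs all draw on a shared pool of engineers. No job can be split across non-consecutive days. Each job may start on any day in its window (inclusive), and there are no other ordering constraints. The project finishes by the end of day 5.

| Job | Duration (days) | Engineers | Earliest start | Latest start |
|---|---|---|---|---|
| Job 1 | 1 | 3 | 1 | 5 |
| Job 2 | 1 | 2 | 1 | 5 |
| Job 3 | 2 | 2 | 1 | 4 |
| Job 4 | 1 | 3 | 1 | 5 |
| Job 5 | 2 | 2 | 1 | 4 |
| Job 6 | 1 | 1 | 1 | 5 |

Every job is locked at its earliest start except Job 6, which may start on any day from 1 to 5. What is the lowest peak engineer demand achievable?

12

Job 6@1: d1:13  d2:4  d3:0  d4:0  d5:0 → peak 13
Job 6@2: d1:12  d2:5  d3:0  d4:0  d5:0 → peak 12
Job 6@3: d1:12  d2:4  d3:1  d4:0  d5:0 → peak 12
Job 6@4: d1:12  d2:4  d3:0  d4:1  d5:0 → peak 12
Job 6@5: d1:12  d2:4  d3:0  d4:0  d5:1 → peak 12
Best is Job 6@2, peak 12.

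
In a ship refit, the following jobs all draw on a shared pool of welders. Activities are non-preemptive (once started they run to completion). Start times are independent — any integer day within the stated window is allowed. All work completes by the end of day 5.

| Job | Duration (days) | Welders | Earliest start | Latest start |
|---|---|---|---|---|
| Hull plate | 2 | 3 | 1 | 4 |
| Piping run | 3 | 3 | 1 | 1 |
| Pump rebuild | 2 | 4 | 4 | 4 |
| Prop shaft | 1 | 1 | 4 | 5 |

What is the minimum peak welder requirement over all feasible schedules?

Schedule Hull plate@1, Piping run@1, Pump rebuild@4, Prop shaft@4: d1:6  d2:6  d3:3  d4:5  d5:4 — peak 6.
No arrangement of the 8 feasible schedules does better.

6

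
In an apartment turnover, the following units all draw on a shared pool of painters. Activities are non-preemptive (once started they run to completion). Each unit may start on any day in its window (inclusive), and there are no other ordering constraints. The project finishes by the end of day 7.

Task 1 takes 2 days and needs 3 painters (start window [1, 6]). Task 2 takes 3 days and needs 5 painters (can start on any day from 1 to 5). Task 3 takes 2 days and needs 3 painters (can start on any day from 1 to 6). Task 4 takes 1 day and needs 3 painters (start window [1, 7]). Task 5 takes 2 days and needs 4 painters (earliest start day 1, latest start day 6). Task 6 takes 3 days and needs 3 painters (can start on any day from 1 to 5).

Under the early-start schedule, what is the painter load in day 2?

At early start, day 2 has: Task 1, Task 2, Task 3, Task 5, Task 6.
Demand: 3 + 5 + 3 + 4 + 3 = 18.

18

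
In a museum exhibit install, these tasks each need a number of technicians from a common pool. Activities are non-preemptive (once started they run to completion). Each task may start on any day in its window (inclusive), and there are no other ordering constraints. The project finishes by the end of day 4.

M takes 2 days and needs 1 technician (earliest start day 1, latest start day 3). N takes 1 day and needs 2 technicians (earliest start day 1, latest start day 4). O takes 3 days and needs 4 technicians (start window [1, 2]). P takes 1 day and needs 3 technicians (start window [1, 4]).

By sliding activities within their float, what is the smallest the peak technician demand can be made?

5

Early-start (M@1, N@1, O@1, P@1) gives peak 10: d1:10  d2:5  d3:4  d4:0.
Shift N→4, P→4.
Schedule M@1, N@4, O@1, P@4: d1:5  d2:5  d3:4  d4:5 — peak 5.
Total technician-days = 19 over 4 days ⇒ peak ≥ ⌈19/4⌉ = 5, so 5 is optimal.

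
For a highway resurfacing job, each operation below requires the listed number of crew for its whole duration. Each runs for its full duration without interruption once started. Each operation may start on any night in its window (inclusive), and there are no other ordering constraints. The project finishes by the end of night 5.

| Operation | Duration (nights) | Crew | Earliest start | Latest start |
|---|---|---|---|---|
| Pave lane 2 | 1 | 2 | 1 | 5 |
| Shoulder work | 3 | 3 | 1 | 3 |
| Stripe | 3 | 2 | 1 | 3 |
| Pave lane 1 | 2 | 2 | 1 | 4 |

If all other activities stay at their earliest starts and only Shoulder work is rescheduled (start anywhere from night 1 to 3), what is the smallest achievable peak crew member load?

6

Shoulder work@1: n1:9  n2:7  n3:5  n4:0  n5:0 → peak 9
Shoulder work@2: n1:6  n2:7  n3:5  n4:3  n5:0 → peak 7
Shoulder work@3: n1:6  n2:4  n3:5  n4:3  n5:3 → peak 6
Best is Shoulder work@3, peak 6.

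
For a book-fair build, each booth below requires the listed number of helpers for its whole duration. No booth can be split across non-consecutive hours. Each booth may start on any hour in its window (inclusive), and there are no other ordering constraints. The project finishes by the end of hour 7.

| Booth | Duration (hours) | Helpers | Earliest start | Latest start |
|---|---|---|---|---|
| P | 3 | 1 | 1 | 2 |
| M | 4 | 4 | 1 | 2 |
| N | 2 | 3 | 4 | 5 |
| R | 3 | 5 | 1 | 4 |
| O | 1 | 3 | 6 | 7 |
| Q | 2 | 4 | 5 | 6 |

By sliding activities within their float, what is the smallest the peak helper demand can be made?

10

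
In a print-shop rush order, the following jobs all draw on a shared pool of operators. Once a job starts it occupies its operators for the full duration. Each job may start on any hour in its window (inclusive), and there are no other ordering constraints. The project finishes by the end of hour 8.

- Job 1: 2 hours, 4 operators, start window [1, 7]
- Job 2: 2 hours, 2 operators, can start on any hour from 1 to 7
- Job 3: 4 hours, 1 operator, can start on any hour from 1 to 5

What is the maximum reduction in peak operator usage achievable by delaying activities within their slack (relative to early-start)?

Early-start peak: h1:7  h2:7  h3:1  h4:1  h5:0  h6:0  h7:0  h8:0 ⇒ 7.
Leveled (Job 1@1, Job 2@3, Job 3@3): h1:4  h2:4  h3:3  h4:3  h5:1  h6:1  h7:0  h8:0 ⇒ 4.
Reduction 7 − 4 = 3.

3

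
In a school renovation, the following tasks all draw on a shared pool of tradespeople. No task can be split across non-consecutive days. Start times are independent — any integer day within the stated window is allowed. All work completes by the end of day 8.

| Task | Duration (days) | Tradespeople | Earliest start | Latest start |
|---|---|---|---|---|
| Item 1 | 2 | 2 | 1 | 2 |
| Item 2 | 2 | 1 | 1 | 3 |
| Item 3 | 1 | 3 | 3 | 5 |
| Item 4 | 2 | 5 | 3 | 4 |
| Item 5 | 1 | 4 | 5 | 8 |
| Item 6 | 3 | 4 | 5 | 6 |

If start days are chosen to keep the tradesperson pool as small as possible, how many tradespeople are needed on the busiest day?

7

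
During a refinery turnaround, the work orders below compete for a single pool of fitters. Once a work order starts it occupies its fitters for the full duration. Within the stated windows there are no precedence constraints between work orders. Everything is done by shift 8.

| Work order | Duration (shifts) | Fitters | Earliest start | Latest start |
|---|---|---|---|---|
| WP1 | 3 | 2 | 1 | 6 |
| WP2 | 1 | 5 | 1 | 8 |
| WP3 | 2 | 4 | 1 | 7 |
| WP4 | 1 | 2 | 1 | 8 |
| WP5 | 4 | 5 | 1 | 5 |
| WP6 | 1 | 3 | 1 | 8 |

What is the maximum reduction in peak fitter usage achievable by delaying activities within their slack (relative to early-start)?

Early-start peak: s1:21  s2:11  s3:7  s4:5  s5:0  s6:0  s7:0  s8:0 ⇒ 21.
Leveled (WP1@1, WP2@1, WP3@2, WP4@4, WP5@4, WP6@8): s1:7  s2:6  s3:6  s4:7  s5:5  s6:5  s7:5  s8:3 ⇒ 7.
Reduction 21 − 7 = 14.

14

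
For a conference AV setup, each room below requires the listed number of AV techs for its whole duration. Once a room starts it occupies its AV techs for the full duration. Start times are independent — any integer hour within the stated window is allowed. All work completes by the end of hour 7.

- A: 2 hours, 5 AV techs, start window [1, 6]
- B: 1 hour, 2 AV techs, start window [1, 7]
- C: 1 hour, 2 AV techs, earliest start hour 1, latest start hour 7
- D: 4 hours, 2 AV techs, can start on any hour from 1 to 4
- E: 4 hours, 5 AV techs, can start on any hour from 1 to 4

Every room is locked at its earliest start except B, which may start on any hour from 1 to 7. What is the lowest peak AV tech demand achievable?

B@1: h1:16  h2:12  h3:7  h4:7  h5:0  h6:0  h7:0 → peak 16
B@2: h1:14  h2:14  h3:7  h4:7  h5:0  h6:0  h7:0 → peak 14
B@3: h1:14  h2:12  h3:9  h4:7  h5:0  h6:0  h7:0 → peak 14
B@4: h1:14  h2:12  h3:7  h4:9  h5:0  h6:0  h7:0 → peak 14
B@5: h1:14  h2:12  h3:7  h4:7  h5:2  h6:0  h7:0 → peak 14
B@6: h1:14  h2:12  h3:7  h4:7  h5:0  h6:2  h7:0 → peak 14
B@7: h1:14  h2:12  h3:7  h4:7  h5:0  h6:0  h7:2 → peak 14
Best is B@2, peak 14.

14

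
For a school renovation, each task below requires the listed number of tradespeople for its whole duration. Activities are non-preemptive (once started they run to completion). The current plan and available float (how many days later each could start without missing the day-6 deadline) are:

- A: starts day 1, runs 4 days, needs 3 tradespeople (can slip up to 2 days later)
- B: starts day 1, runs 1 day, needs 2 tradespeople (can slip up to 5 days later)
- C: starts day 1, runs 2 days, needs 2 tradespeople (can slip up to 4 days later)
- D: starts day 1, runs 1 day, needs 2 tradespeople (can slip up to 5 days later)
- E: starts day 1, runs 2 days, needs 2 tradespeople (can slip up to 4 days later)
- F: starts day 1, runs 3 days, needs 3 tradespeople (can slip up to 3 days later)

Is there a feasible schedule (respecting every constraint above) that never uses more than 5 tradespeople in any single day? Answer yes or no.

no

Total tradesperson-days = 33; over 6 days the average is 33/6 > 5, so some day must exceed 5.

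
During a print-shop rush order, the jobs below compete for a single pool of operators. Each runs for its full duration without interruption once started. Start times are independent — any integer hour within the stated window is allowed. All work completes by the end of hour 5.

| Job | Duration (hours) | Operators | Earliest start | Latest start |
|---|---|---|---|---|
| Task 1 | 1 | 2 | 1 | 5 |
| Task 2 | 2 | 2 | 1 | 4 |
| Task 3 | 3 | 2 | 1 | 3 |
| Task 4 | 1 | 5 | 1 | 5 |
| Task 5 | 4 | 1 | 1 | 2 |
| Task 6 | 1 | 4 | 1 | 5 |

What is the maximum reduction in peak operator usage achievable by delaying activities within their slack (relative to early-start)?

11

Early-start peak: h1:16  h2:5  h3:3  h4:1  h5:0 ⇒ 16.
Leveled (Task 1@1, Task 2@2, Task 3@1, Task 4@5, Task 5@1, Task 6@4): h1:5  h2:5  h3:5  h4:5  h5:5 ⇒ 5.
Reduction 16 − 5 = 11.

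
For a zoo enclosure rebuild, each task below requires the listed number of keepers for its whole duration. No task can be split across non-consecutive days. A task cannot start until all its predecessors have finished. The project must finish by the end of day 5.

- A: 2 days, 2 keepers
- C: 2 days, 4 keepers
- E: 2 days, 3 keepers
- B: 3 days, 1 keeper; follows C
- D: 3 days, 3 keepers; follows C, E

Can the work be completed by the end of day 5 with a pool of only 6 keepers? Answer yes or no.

The minimum achievable peak is 7; 6 < 7, so no feasible schedule stays within the cap.

no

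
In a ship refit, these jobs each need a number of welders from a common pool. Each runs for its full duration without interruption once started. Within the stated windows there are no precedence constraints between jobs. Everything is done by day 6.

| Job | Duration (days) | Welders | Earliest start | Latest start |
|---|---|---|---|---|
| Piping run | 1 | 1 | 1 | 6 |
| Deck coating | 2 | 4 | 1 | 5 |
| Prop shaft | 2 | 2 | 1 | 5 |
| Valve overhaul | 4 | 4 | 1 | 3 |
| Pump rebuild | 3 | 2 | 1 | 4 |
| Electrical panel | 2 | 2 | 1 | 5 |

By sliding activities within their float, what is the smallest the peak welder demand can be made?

Early-start (Piping run@1, Deck coating@1, Prop shaft@1, Valve overhaul@1, Pump rebuild@1, Electrical panel@1) gives peak 15: d1:15  d2:14  d3:6  d4:4  d5:0  d6:0.
Shift Valve overhaul→3, Pump rebuild→2, Electrical panel→3.
Schedule Piping run@1, Deck coating@1, Prop shaft@1, Valve overhaul@3, Pump rebuild@2, Electrical panel@3: d1:7  d2:8  d3:8  d4:8  d5:4  d6:4 — peak 8.

8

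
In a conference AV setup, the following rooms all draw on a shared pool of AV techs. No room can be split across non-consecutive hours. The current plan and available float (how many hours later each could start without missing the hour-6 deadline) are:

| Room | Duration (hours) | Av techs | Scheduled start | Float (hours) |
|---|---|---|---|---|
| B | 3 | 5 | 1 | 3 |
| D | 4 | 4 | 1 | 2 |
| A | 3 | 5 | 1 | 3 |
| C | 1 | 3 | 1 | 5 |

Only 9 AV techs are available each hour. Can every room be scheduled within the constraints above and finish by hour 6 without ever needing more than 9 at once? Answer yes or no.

Schedule B@1, D@1, A@4, C@5: h1:9  h2:9  h3:9  h4:9  h5:8  h6:5 — peak 9 ≤ 9.

yes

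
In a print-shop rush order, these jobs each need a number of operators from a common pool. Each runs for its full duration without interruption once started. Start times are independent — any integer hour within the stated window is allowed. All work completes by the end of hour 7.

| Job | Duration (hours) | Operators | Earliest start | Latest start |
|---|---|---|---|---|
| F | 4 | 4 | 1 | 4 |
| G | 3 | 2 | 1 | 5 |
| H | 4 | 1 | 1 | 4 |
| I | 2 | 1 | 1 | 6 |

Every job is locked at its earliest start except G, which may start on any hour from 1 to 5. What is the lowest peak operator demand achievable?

6

G@1: h1:8  h2:8  h3:7  h4:5  h5:0  h6:0  h7:0 → peak 8
G@2: h1:6  h2:8  h3:7  h4:7  h5:0  h6:0  h7:0 → peak 8
G@3: h1:6  h2:6  h3:7  h4:7  h5:2  h6:0  h7:0 → peak 7
G@4: h1:6  h2:6  h3:5  h4:7  h5:2  h6:2  h7:0 → peak 7
G@5: h1:6  h2:6  h3:5  h4:5  h5:2  h6:2  h7:2 → peak 6
Best is G@5, peak 6.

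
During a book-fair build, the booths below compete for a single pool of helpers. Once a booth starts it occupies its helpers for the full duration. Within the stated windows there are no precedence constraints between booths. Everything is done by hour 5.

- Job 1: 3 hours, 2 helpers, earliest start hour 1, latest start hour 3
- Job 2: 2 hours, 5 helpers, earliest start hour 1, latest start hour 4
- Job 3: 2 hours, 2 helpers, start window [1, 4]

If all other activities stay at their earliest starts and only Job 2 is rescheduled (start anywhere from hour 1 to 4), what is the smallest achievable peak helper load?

5

Job 2@1: h1:9  h2:9  h3:2  h4:0  h5:0 → peak 9
Job 2@2: h1:4  h2:9  h3:7  h4:0  h5:0 → peak 9
Job 2@3: h1:4  h2:4  h3:7  h4:5  h5:0 → peak 7
Job 2@4: h1:4  h2:4  h3:2  h4:5  h5:5 → peak 5
Best is Job 2@4, peak 5.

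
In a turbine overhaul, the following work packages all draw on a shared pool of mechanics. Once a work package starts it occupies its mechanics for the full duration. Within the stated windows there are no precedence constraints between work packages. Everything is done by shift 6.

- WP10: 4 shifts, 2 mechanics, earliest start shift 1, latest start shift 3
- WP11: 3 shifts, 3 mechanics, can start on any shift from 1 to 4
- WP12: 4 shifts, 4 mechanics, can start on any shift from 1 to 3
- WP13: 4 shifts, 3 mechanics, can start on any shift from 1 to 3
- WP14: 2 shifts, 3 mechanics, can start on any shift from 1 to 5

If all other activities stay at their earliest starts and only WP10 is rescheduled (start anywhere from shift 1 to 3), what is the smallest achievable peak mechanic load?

WP10@1: s1:15  s2:15  s3:12  s4:9  s5:0  s6:0 → peak 15
WP10@2: s1:13  s2:15  s3:12  s4:9  s5:2  s6:0 → peak 15
WP10@3: s1:13  s2:13  s3:12  s4:9  s5:2  s6:2 → peak 13
Best is WP10@3, peak 13.

13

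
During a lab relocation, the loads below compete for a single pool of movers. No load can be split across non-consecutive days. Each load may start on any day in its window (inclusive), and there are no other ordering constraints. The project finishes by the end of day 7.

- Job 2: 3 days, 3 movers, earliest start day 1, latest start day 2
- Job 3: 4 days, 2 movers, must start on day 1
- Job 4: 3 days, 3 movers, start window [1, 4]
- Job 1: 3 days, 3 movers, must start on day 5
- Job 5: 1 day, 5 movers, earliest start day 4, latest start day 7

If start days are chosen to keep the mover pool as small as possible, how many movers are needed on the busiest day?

Schedule Job 2@1, Job 3@1, Job 4@1, Job 1@5, Job 5@4: d1:8  d2:8  d3:8  d4:7  d5:3  d6:3  d7:3 — peak 8.

8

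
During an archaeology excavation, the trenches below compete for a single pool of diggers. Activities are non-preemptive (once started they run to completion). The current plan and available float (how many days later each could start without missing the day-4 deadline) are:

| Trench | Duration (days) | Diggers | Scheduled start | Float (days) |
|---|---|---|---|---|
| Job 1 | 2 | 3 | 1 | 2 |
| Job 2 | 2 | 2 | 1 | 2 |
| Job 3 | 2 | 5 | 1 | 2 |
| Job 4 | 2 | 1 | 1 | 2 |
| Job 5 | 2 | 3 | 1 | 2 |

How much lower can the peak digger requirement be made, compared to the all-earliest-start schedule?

Early-start peak: d1:14  d2:14  d3:0  d4:0 ⇒ 14.
Leveled (Job 1@1, Job 2@3, Job 3@3, Job 4@1, Job 5@1): d1:7  d2:7  d3:7  d4:7 ⇒ 7.
Reduction 14 − 7 = 7.

7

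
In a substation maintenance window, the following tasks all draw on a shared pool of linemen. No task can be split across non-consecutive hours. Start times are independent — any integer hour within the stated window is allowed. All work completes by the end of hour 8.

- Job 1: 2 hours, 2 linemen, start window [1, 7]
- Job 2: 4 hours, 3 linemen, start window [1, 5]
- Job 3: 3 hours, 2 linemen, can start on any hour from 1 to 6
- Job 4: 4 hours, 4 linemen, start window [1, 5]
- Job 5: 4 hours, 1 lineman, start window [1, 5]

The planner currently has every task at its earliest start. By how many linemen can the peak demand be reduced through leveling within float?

Early-start peak: h1:12  h2:12  h3:10  h4:8  h5:0  h6:0  h7:0  h8:0 ⇒ 12.
Leveled (Job 1@1, Job 2@1, Job 3@3, Job 4@5, Job 5@1): h1:6  h2:6  h3:6  h4:6  h5:6  h6:4  h7:4  h8:4 ⇒ 6.
Reduction 12 − 6 = 6.

6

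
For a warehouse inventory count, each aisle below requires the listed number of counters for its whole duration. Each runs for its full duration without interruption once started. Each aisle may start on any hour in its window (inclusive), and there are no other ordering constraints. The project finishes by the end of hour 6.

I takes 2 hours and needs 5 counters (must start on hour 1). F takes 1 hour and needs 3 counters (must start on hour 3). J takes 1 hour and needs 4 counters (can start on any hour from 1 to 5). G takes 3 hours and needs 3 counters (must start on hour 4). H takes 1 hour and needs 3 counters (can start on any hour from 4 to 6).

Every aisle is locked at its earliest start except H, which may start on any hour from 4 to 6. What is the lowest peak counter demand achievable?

9

H@4: h1:9  h2:5  h3:3  h4:6  h5:3  h6:3 → peak 9
H@5: h1:9  h2:5  h3:3  h4:3  h5:6  h6:3 → peak 9
H@6: h1:9  h2:5  h3:3  h4:3  h5:3  h6:6 → peak 9
Best is H@4, peak 9.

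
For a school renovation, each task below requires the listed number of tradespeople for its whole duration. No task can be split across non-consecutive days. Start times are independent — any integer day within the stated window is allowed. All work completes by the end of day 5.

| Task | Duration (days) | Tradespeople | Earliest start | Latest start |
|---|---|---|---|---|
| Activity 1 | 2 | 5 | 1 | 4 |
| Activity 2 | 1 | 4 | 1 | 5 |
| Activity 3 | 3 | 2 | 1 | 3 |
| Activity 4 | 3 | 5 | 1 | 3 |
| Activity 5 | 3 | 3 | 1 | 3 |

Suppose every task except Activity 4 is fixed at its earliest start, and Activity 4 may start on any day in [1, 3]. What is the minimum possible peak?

14

Activity 4@1: d1:19  d2:15  d3:10  d4:0  d5:0 → peak 19
Activity 4@2: d1:14  d2:15  d3:10  d4:5  d5:0 → peak 15
Activity 4@3: d1:14  d2:10  d3:10  d4:5  d5:5 → peak 14
Best is Activity 4@3, peak 14.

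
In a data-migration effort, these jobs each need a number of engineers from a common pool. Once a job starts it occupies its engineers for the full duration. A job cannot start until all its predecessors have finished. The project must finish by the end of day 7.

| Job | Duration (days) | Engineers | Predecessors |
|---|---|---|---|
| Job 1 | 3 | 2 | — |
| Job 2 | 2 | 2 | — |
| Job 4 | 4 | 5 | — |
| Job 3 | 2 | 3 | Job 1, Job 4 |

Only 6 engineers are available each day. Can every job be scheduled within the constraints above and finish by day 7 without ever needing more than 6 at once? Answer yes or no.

no

The minimum achievable peak is 7; 6 < 7, so no feasible schedule stays within the cap.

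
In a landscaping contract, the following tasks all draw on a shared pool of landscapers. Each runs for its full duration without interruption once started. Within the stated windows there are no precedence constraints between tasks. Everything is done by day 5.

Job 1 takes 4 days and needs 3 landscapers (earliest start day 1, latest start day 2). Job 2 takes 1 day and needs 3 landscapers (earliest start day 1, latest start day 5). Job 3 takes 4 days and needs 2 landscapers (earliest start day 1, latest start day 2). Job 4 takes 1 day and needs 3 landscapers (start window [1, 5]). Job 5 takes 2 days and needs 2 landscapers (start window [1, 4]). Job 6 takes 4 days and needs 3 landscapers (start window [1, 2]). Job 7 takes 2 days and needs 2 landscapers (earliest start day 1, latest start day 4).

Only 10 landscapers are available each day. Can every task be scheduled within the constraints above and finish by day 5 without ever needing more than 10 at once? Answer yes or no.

yes

Schedule Job 1@1, Job 2@1, Job 3@1, Job 4@5, Job 5@1, Job 6@2, Job 7@3: d1:10  d2:10  d3:10  d4:10  d5:6 — peak 10 ≤ 10.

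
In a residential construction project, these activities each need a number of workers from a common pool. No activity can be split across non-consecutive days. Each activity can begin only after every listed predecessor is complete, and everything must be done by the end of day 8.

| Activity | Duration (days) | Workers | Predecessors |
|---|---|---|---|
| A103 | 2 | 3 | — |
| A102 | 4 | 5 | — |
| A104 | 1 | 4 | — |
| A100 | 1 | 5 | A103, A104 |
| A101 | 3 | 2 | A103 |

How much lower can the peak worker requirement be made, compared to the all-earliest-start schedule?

5

Early-start peak: d1:12  d2:8  d3:12  d4:7  d5:2  d6:0  d7:0  d8:0 ⇒ 12.
Leveled (A103@1, A102@3, A104@1, A100@7, A101@3): d1:7  d2:3  d3:7  d4:7  d5:7  d6:5  d7:5  d8:0 ⇒ 7.
Reduction 12 − 7 = 5.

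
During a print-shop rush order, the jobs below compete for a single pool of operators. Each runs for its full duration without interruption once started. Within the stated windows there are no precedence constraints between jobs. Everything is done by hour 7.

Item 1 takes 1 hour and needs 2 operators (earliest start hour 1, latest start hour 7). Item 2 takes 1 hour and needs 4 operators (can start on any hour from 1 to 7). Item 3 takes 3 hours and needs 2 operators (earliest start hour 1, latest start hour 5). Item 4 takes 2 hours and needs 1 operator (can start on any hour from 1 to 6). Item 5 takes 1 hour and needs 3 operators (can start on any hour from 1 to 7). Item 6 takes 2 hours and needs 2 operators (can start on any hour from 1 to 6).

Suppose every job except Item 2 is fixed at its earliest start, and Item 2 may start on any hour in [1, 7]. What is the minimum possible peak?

10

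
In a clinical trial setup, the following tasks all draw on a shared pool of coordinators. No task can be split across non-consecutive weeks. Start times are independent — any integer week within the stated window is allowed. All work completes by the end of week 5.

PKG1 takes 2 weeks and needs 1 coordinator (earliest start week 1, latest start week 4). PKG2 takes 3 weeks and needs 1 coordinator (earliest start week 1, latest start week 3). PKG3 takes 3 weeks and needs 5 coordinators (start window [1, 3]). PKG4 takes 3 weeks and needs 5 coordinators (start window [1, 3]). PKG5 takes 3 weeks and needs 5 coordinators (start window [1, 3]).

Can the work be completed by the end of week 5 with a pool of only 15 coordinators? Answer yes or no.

no

The minimum achievable peak is 16; 15 < 16, so no feasible schedule stays within the cap.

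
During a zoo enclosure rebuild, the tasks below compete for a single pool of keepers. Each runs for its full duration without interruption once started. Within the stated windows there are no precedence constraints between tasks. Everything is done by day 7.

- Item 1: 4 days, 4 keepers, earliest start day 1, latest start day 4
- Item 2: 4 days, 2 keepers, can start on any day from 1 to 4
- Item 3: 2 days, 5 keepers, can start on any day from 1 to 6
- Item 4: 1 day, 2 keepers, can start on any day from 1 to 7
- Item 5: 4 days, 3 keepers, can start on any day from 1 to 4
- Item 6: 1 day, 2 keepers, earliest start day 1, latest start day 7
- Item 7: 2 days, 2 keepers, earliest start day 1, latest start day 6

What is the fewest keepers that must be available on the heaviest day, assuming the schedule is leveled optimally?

9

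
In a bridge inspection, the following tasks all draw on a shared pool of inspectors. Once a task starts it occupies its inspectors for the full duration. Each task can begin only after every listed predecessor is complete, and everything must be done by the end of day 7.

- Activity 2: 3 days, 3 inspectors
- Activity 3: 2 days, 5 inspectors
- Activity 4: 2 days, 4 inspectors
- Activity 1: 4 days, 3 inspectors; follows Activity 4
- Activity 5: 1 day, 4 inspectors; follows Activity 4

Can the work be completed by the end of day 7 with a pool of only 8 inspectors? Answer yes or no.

Schedule Activity 2@1, Activity 3@3, Activity 4@1, Activity 1@4, Activity 5@5: d1:7  d2:7  d3:8  d4:8  d5:7  d6:3  d7:3 — peak 8 ≤ 8.

yes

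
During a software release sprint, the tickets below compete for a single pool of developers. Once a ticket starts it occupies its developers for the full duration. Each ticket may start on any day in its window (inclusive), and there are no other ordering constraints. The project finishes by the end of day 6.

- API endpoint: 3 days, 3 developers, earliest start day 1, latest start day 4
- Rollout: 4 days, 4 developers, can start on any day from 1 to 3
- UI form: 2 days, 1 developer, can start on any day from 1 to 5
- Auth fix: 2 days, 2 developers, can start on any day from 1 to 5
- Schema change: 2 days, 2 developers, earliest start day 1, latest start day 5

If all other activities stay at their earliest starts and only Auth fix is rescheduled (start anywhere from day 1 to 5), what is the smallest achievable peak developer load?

10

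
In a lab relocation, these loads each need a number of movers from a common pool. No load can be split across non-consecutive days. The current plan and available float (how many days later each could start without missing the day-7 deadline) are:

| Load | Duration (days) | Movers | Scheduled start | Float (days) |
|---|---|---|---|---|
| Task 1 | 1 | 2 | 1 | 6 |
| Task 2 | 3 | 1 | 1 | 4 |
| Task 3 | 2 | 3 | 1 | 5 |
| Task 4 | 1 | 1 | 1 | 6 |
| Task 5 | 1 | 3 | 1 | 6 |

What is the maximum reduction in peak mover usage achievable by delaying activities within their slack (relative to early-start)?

Early-start peak: d1:10  d2:4  d3:1  d4:0  d5:0  d6:0  d7:0 ⇒ 10.
Leveled (Task 1@1, Task 2@1, Task 3@4, Task 4@2, Task 5@6): d1:3  d2:2  d3:1  d4:3  d5:3  d6:3  d7:0 ⇒ 3.
Reduction 10 − 3 = 7.

7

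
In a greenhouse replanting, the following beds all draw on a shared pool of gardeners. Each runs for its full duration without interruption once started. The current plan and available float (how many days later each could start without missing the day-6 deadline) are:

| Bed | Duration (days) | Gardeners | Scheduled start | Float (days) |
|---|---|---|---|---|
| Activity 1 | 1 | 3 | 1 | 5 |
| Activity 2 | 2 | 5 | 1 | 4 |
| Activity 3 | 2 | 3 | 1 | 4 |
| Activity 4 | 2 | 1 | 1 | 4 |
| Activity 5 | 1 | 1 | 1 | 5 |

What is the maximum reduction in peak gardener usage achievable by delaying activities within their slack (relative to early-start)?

8

Early-start peak: d1:13  d2:9  d3:0  d4:0  d5:0  d6:0 ⇒ 13.
Leveled (Activity 1@1, Activity 2@2, Activity 3@4, Activity 4@4, Activity 5@1): d1:4  d2:5  d3:5  d4:4  d5:4  d6:0 ⇒ 5.
Reduction 13 − 5 = 8.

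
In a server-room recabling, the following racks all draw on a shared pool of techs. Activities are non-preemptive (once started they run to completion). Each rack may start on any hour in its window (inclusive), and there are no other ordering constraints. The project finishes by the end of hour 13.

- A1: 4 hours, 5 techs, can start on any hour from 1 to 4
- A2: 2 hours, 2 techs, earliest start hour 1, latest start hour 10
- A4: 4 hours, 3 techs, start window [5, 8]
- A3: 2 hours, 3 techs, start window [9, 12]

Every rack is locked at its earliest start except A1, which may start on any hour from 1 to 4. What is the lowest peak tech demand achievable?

7

A1@1: h1:7  h2:7  h3:5  h4:5  h5:3  h6:3  h7:3  h8:3  h9:3  h10:3  h11:0  h12:0  h13:0 → peak 7
A1@2: h1:2  h2:7  h3:5  h4:5  h5:8  h6:3  h7:3  h8:3  h9:3  h10:3  h11:0  h12:0  h13:0 → peak 8
A1@3: h1:2  h2:2  h3:5  h4:5  h5:8  h6:8  h7:3  h8:3  h9:3  h10:3  h11:0  h12:0  h13:0 → peak 8
A1@4: h1:2  h2:2  h3:0  h4:5  h5:8  h6:8  h7:8  h8:3  h9:3  h10:3  h11:0  h12:0  h13:0 → peak 8
Best is A1@1, peak 7.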